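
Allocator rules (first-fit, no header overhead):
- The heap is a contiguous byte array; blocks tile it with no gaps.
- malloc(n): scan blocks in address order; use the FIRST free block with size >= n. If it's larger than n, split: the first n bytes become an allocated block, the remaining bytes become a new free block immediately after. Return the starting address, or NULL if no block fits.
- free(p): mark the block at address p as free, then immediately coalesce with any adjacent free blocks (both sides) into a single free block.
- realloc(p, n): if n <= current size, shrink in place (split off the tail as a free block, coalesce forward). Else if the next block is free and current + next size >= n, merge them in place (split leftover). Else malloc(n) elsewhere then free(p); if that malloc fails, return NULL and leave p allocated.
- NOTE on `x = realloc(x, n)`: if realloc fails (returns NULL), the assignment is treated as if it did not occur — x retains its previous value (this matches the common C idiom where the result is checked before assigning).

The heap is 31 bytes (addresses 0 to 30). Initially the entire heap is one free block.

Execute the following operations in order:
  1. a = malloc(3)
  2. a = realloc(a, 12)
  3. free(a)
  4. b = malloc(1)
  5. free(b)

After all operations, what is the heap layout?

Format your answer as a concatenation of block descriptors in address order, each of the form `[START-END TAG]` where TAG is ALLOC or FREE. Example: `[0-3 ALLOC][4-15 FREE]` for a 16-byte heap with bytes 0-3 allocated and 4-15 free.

Op 1: a = malloc(3) -> a = 0; heap: [0-2 ALLOC][3-30 FREE]
Op 2: a = realloc(a, 12) -> a = 0; heap: [0-11 ALLOC][12-30 FREE]
Op 3: free(a) -> (freed a); heap: [0-30 FREE]
Op 4: b = malloc(1) -> b = 0; heap: [0-0 ALLOC][1-30 FREE]
Op 5: free(b) -> (freed b); heap: [0-30 FREE]

Answer: [0-30 FREE]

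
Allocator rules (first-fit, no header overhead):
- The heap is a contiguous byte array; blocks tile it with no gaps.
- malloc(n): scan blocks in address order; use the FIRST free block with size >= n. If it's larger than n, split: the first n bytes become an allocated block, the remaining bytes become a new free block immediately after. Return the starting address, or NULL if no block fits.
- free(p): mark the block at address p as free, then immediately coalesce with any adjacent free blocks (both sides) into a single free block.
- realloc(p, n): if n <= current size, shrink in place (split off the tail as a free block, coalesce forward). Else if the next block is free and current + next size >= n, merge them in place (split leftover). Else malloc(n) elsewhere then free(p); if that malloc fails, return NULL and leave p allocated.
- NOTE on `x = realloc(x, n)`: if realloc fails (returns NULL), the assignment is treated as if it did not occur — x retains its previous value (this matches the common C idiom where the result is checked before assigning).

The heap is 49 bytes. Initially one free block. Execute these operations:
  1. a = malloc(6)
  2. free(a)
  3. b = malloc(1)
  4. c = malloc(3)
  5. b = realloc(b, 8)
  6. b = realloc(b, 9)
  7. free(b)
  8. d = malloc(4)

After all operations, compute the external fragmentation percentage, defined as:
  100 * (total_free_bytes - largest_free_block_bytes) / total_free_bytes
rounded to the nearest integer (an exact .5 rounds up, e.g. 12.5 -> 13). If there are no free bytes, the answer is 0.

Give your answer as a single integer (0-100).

Answer: 2

Derivation:
Op 1: a = malloc(6) -> a = 0; heap: [0-5 ALLOC][6-48 FREE]
Op 2: free(a) -> (freed a); heap: [0-48 FREE]
Op 3: b = malloc(1) -> b = 0; heap: [0-0 ALLOC][1-48 FREE]
Op 4: c = malloc(3) -> c = 1; heap: [0-0 ALLOC][1-3 ALLOC][4-48 FREE]
Op 5: b = realloc(b, 8) -> b = 4; heap: [0-0 FREE][1-3 ALLOC][4-11 ALLOC][12-48 FREE]
Op 6: b = realloc(b, 9) -> b = 4; heap: [0-0 FREE][1-3 ALLOC][4-12 ALLOC][13-48 FREE]
Op 7: free(b) -> (freed b); heap: [0-0 FREE][1-3 ALLOC][4-48 FREE]
Op 8: d = malloc(4) -> d = 4; heap: [0-0 FREE][1-3 ALLOC][4-7 ALLOC][8-48 FREE]
Free blocks: [1 41] total_free=42 largest=41 -> 100*(42-41)/42 = 100/42 ≈ 2.381 -> rounds to 2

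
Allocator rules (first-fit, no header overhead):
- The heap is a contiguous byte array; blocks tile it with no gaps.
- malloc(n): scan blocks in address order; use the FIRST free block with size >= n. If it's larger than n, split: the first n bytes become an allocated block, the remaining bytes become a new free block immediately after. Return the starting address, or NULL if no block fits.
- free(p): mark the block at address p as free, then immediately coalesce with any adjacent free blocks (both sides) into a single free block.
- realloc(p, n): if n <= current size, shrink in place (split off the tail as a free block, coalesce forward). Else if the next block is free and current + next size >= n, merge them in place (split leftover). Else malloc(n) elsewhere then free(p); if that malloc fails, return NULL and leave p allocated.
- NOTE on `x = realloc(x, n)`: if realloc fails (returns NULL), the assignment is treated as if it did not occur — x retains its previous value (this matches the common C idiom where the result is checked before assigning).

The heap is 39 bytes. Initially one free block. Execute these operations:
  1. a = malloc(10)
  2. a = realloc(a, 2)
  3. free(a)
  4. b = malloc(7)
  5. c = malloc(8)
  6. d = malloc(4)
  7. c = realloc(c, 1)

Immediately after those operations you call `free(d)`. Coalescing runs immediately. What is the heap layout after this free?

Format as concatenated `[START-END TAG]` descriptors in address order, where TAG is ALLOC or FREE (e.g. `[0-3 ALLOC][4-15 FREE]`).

Answer: [0-6 ALLOC][7-7 ALLOC][8-38 FREE]

Derivation:
Op 1: a = malloc(10) -> a = 0; heap: [0-9 ALLOC][10-38 FREE]
Op 2: a = realloc(a, 2) -> a = 0; heap: [0-1 ALLOC][2-38 FREE]
Op 3: free(a) -> (freed a); heap: [0-38 FREE]
Op 4: b = malloc(7) -> b = 0; heap: [0-6 ALLOC][7-38 FREE]
Op 5: c = malloc(8) -> c = 7; heap: [0-6 ALLOC][7-14 ALLOC][15-38 FREE]
Op 6: d = malloc(4) -> d = 15; heap: [0-6 ALLOC][7-14 ALLOC][15-18 ALLOC][19-38 FREE]
Op 7: c = realloc(c, 1) -> c = 7; heap: [0-6 ALLOC][7-7 ALLOC][8-14 FREE][15-18 ALLOC][19-38 FREE]
free(d): d = 15 -> block [15-18 ALLOC]; mark free, coalesce with adjacent free neighbors -> [0-6 ALLOC][7-7 ALLOC][8-38 FREE]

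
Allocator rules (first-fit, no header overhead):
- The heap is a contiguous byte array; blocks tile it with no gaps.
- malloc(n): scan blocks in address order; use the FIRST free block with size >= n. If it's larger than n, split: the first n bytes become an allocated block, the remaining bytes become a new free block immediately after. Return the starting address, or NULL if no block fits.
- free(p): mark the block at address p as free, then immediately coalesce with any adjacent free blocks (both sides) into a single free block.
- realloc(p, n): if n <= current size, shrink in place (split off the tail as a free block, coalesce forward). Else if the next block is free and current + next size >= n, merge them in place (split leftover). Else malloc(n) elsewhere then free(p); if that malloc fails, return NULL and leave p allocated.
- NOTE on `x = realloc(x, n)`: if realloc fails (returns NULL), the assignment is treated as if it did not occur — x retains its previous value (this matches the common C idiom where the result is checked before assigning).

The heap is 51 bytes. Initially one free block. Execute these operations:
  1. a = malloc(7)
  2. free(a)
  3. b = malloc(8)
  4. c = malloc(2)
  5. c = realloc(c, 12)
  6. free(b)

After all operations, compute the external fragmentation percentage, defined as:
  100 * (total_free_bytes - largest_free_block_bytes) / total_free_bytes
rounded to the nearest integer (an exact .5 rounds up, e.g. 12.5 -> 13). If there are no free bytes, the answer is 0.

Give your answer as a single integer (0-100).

Answer: 21

Derivation:
Op 1: a = malloc(7) -> a = 0; heap: [0-6 ALLOC][7-50 FREE]
Op 2: free(a) -> (freed a); heap: [0-50 FREE]
Op 3: b = malloc(8) -> b = 0; heap: [0-7 ALLOC][8-50 FREE]
Op 4: c = malloc(2) -> c = 8; heap: [0-7 ALLOC][8-9 ALLOC][10-50 FREE]
Op 5: c = realloc(c, 12) -> c = 8; heap: [0-7 ALLOC][8-19 ALLOC][20-50 FREE]
Op 6: free(b) -> (freed b); heap: [0-7 FREE][8-19 ALLOC][20-50 FREE]
Free blocks: [8 31] total_free=39 largest=31 -> 100*(39-31)/39 = 800/39 ≈ 20.513 -> rounds to 21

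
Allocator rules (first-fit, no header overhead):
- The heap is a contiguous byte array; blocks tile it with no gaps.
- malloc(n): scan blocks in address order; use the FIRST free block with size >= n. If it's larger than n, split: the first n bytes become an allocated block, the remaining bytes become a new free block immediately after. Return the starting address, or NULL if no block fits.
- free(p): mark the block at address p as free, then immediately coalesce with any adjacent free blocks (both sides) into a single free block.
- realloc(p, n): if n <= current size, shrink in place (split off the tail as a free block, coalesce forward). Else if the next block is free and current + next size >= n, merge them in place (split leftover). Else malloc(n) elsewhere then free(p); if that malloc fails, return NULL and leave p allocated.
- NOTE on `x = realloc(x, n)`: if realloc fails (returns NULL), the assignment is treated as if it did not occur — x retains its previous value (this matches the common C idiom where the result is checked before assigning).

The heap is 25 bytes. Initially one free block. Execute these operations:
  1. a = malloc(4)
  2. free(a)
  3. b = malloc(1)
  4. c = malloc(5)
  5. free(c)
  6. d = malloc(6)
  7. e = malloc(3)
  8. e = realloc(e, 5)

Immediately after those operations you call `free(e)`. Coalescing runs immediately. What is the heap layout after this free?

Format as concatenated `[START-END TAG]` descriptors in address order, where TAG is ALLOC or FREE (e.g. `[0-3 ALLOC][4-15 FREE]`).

Answer: [0-0 ALLOC][1-6 ALLOC][7-24 FREE]

Derivation:
Op 1: a = malloc(4) -> a = 0; heap: [0-3 ALLOC][4-24 FREE]
Op 2: free(a) -> (freed a); heap: [0-24 FREE]
Op 3: b = malloc(1) -> b = 0; heap: [0-0 ALLOC][1-24 FREE]
Op 4: c = malloc(5) -> c = 1; heap: [0-0 ALLOC][1-5 ALLOC][6-24 FREE]
Op 5: free(c) -> (freed c); heap: [0-0 ALLOC][1-24 FREE]
Op 6: d = malloc(6) -> d = 1; heap: [0-0 ALLOC][1-6 ALLOC][7-24 FREE]
Op 7: e = malloc(3) -> e = 7; heap: [0-0 ALLOC][1-6 ALLOC][7-9 ALLOC][10-24 FREE]
Op 8: e = realloc(e, 5) -> e = 7; heap: [0-0 ALLOC][1-6 ALLOC][7-11 ALLOC][12-24 FREE]
free(e): e = 7 -> block [7-11 ALLOC]; mark free, coalesce with adjacent free neighbors -> [0-0 ALLOC][1-6 ALLOC][7-24 FREE]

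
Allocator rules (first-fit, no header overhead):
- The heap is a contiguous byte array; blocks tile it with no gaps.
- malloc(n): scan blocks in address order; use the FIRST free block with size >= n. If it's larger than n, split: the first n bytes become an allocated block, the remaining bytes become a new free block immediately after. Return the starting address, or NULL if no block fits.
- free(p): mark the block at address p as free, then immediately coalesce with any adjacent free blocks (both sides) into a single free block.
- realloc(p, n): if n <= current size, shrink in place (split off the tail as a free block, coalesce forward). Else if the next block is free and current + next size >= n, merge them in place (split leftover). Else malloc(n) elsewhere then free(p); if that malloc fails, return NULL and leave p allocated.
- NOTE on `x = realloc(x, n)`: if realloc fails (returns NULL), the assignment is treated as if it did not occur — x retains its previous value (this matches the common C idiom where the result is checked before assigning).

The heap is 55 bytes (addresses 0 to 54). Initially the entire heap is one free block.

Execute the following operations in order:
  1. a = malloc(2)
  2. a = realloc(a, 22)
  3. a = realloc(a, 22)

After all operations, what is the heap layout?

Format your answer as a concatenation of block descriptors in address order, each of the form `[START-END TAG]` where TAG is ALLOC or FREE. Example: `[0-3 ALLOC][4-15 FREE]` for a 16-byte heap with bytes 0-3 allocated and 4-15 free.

Op 1: a = malloc(2) -> a = 0; heap: [0-1 ALLOC][2-54 FREE]
Op 2: a = realloc(a, 22) -> a = 0; heap: [0-21 ALLOC][22-54 FREE]
Op 3: a = realloc(a, 22) -> a = 0; heap: [0-21 ALLOC][22-54 FREE]

Answer: [0-21 ALLOC][22-54 FREE]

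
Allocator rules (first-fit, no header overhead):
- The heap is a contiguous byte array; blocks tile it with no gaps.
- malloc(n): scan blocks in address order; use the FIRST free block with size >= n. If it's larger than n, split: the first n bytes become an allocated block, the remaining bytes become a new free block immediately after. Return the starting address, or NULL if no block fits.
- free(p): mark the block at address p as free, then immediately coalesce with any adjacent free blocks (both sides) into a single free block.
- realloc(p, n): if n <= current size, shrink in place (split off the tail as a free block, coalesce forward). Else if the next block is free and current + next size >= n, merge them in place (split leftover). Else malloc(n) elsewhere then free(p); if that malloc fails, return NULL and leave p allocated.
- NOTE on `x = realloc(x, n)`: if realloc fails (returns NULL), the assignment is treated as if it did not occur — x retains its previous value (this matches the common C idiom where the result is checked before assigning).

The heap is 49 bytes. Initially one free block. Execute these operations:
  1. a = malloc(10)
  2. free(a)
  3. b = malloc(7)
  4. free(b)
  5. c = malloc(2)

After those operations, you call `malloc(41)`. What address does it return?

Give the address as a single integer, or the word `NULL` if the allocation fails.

Answer: 2

Derivation:
Op 1: a = malloc(10) -> a = 0; heap: [0-9 ALLOC][10-48 FREE]
Op 2: free(a) -> (freed a); heap: [0-48 FREE]
Op 3: b = malloc(7) -> b = 0; heap: [0-6 ALLOC][7-48 FREE]
Op 4: free(b) -> (freed b); heap: [0-48 FREE]
Op 5: c = malloc(2) -> c = 0; heap: [0-1 ALLOC][2-48 FREE]
malloc(41): first-fit scan over [0-1 ALLOC][2-48 FREE] -> 2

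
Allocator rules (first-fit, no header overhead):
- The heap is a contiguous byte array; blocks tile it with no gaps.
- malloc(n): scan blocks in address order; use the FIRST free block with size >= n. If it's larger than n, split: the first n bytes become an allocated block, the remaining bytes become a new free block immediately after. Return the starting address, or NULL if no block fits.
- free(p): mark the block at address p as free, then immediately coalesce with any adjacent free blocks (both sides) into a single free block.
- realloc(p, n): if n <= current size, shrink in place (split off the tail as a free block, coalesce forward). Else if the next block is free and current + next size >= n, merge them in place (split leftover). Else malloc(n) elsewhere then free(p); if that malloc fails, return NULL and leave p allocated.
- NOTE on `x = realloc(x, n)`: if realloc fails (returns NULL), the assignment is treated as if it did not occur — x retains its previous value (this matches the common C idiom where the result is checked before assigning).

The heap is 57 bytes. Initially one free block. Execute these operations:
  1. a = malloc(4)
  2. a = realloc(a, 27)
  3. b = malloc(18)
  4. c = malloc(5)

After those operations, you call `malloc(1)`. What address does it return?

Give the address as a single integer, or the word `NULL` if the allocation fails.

Answer: 50

Derivation:
Op 1: a = malloc(4) -> a = 0; heap: [0-3 ALLOC][4-56 FREE]
Op 2: a = realloc(a, 27) -> a = 0; heap: [0-26 ALLOC][27-56 FREE]
Op 3: b = malloc(18) -> b = 27; heap: [0-26 ALLOC][27-44 ALLOC][45-56 FREE]
Op 4: c = malloc(5) -> c = 45; heap: [0-26 ALLOC][27-44 ALLOC][45-49 ALLOC][50-56 FREE]
malloc(1): first-fit scan over [0-26 ALLOC][27-44 ALLOC][45-49 ALLOC][50-56 FREE] -> 50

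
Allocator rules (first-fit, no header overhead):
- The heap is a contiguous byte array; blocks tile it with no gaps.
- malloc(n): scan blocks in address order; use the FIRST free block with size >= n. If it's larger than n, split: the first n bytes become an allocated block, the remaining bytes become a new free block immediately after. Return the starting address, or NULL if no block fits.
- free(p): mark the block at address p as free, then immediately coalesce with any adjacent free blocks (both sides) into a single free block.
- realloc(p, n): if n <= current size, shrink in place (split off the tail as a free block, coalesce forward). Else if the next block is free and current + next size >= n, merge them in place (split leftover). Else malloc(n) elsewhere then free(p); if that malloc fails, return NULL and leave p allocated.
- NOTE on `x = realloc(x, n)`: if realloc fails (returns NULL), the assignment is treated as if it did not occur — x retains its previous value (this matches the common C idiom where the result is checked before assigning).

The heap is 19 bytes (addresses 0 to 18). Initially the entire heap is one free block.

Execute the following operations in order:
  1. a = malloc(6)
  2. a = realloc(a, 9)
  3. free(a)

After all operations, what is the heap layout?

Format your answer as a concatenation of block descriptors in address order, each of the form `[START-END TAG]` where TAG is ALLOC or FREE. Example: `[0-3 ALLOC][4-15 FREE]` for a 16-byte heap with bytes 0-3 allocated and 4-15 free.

Answer: [0-18 FREE]

Derivation:
Op 1: a = malloc(6) -> a = 0; heap: [0-5 ALLOC][6-18 FREE]
Op 2: a = realloc(a, 9) -> a = 0; heap: [0-8 ALLOC][9-18 FREE]
Op 3: free(a) -> (freed a); heap: [0-18 FREE]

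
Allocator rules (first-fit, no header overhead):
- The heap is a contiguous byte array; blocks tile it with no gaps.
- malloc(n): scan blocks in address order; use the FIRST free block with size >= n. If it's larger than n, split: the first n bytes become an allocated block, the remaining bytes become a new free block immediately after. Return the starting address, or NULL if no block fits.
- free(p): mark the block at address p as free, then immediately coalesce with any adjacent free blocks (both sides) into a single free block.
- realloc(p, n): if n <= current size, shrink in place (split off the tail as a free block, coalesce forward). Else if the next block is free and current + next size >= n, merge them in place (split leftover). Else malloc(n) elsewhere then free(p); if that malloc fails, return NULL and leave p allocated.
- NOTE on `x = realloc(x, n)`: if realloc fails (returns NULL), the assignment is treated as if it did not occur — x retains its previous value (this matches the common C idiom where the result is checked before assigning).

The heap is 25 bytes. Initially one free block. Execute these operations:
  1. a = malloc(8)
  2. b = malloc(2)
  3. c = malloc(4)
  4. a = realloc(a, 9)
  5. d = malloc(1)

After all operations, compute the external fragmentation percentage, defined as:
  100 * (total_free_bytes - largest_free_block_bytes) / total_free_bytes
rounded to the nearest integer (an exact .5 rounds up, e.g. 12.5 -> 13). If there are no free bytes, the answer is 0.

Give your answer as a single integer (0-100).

Answer: 22

Derivation:
Op 1: a = malloc(8) -> a = 0; heap: [0-7 ALLOC][8-24 FREE]
Op 2: b = malloc(2) -> b = 8; heap: [0-7 ALLOC][8-9 ALLOC][10-24 FREE]
Op 3: c = malloc(4) -> c = 10; heap: [0-7 ALLOC][8-9 ALLOC][10-13 ALLOC][14-24 FREE]
Op 4: a = realloc(a, 9) -> a = 14; heap: [0-7 FREE][8-9 ALLOC][10-13 ALLOC][14-22 ALLOC][23-24 FREE]
Op 5: d = malloc(1) -> d = 0; heap: [0-0 ALLOC][1-7 FREE][8-9 ALLOC][10-13 ALLOC][14-22 ALLOC][23-24 FREE]
Free blocks: [7 2] total_free=9 largest=7 -> 100*(9-7)/9 = 200/9 ≈ 22.222 -> rounds to 22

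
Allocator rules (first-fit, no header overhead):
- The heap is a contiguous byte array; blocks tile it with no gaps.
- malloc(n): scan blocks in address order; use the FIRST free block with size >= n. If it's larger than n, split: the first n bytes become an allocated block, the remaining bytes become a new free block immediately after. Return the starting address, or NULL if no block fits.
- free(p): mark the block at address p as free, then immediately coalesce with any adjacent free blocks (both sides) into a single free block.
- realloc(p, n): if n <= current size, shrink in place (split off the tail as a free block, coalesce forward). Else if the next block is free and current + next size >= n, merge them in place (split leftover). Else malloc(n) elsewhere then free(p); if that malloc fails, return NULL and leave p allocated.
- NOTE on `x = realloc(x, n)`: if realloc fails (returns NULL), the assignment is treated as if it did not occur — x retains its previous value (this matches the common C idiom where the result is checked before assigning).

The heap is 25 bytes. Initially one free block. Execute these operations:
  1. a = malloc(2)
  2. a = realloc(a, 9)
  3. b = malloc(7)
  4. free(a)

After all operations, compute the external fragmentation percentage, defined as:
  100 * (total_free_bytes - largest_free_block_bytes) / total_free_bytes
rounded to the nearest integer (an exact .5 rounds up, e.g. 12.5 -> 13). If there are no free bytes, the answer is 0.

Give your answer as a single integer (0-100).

Op 1: a = malloc(2) -> a = 0; heap: [0-1 ALLOC][2-24 FREE]
Op 2: a = realloc(a, 9) -> a = 0; heap: [0-8 ALLOC][9-24 FREE]
Op 3: b = malloc(7) -> b = 9; heap: [0-8 ALLOC][9-15 ALLOC][16-24 FREE]
Op 4: free(a) -> (freed a); heap: [0-8 FREE][9-15 ALLOC][16-24 FREE]
Free blocks: [9 9] total_free=18 largest=9 -> 100*(18-9)/18 = 900/18 = 50

Answer: 50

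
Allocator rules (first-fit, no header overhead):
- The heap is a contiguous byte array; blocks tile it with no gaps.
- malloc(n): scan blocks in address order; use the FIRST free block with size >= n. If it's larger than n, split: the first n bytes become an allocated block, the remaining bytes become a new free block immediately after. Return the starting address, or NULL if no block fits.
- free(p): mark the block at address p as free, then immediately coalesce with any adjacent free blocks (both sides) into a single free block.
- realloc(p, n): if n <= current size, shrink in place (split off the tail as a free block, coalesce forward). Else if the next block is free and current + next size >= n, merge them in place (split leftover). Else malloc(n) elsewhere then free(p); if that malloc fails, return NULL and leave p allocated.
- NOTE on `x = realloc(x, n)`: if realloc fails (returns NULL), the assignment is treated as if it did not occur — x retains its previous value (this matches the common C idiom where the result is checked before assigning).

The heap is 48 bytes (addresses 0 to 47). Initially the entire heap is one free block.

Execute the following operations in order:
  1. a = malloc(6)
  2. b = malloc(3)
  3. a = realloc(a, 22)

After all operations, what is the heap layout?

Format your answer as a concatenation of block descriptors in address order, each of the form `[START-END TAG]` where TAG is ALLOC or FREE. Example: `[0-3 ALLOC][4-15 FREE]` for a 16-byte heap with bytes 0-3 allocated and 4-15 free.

Answer: [0-5 FREE][6-8 ALLOC][9-30 ALLOC][31-47 FREE]

Derivation:
Op 1: a = malloc(6) -> a = 0; heap: [0-5 ALLOC][6-47 FREE]
Op 2: b = malloc(3) -> b = 6; heap: [0-5 ALLOC][6-8 ALLOC][9-47 FREE]
Op 3: a = realloc(a, 22) -> a = 9; heap: [0-5 FREE][6-8 ALLOC][9-30 ALLOC][31-47 FREE]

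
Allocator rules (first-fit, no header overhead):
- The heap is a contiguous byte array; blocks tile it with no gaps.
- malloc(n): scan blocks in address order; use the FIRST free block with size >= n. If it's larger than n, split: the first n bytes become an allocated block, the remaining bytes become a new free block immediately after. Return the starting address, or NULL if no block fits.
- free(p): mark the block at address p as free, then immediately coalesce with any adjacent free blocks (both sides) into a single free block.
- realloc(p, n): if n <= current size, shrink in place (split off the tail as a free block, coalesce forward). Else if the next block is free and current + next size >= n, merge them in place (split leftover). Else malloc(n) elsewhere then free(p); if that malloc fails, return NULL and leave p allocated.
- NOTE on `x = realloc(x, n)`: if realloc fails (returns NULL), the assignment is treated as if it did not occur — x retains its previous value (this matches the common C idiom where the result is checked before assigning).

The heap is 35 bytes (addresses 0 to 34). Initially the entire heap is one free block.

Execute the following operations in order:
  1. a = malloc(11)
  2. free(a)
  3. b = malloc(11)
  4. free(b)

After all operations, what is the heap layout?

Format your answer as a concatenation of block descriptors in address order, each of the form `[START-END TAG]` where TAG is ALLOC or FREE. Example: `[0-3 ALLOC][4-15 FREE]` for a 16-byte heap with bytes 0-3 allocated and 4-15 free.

Op 1: a = malloc(11) -> a = 0; heap: [0-10 ALLOC][11-34 FREE]
Op 2: free(a) -> (freed a); heap: [0-34 FREE]
Op 3: b = malloc(11) -> b = 0; heap: [0-10 ALLOC][11-34 FREE]
Op 4: free(b) -> (freed b); heap: [0-34 FREE]

Answer: [0-34 FREE]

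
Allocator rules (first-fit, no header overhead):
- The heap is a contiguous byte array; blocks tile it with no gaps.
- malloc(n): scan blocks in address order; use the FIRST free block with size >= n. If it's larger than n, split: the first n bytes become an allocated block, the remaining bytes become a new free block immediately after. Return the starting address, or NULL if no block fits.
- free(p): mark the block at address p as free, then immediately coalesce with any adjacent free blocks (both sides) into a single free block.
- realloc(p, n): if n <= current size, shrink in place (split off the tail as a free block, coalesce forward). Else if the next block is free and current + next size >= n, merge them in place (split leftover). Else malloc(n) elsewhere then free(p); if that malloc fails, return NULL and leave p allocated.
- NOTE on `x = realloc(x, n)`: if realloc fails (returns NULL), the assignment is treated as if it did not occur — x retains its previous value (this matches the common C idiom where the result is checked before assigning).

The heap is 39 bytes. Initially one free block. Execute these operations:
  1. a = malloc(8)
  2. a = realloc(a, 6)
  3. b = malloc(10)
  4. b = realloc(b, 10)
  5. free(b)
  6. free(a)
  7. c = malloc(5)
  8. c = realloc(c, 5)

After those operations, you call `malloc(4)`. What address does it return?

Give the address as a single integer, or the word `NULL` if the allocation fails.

Answer: 5

Derivation:
Op 1: a = malloc(8) -> a = 0; heap: [0-7 ALLOC][8-38 FREE]
Op 2: a = realloc(a, 6) -> a = 0; heap: [0-5 ALLOC][6-38 FREE]
Op 3: b = malloc(10) -> b = 6; heap: [0-5 ALLOC][6-15 ALLOC][16-38 FREE]
Op 4: b = realloc(b, 10) -> b = 6; heap: [0-5 ALLOC][6-15 ALLOC][16-38 FREE]
Op 5: free(b) -> (freed b); heap: [0-5 ALLOC][6-38 FREE]
Op 6: free(a) -> (freed a); heap: [0-38 FREE]
Op 7: c = malloc(5) -> c = 0; heap: [0-4 ALLOC][5-38 FREE]
Op 8: c = realloc(c, 5) -> c = 0; heap: [0-4 ALLOC][5-38 FREE]
malloc(4): first-fit scan over [0-4 ALLOC][5-38 FREE] -> 5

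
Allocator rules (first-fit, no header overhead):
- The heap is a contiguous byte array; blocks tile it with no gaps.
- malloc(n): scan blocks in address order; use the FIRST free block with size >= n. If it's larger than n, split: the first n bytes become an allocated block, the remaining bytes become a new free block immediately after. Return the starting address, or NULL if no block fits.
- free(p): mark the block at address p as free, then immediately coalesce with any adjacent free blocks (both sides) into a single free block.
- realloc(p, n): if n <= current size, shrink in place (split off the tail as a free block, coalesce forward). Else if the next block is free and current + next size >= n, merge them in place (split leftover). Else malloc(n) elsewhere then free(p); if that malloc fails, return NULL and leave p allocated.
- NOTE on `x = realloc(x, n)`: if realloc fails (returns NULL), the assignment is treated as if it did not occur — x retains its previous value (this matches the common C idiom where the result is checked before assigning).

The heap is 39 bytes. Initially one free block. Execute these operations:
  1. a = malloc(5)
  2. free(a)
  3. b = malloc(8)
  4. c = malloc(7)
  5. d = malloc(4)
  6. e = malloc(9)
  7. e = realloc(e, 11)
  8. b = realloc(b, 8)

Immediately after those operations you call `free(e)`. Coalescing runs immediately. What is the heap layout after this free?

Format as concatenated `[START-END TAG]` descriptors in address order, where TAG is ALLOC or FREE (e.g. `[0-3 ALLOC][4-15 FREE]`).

Answer: [0-7 ALLOC][8-14 ALLOC][15-18 ALLOC][19-38 FREE]

Derivation:
Op 1: a = malloc(5) -> a = 0; heap: [0-4 ALLOC][5-38 FREE]
Op 2: free(a) -> (freed a); heap: [0-38 FREE]
Op 3: b = malloc(8) -> b = 0; heap: [0-7 ALLOC][8-38 FREE]
Op 4: c = malloc(7) -> c = 8; heap: [0-7 ALLOC][8-14 ALLOC][15-38 FREE]
Op 5: d = malloc(4) -> d = 15; heap: [0-7 ALLOC][8-14 ALLOC][15-18 ALLOC][19-38 FREE]
Op 6: e = malloc(9) -> e = 19; heap: [0-7 ALLOC][8-14 ALLOC][15-18 ALLOC][19-27 ALLOC][28-38 FREE]
Op 7: e = realloc(e, 11) -> e = 19; heap: [0-7 ALLOC][8-14 ALLOC][15-18 ALLOC][19-29 ALLOC][30-38 FREE]
Op 8: b = realloc(b, 8) -> b = 0; heap: [0-7 ALLOC][8-14 ALLOC][15-18 ALLOC][19-29 ALLOC][30-38 FREE]
free(e): e = 19 -> block [19-29 ALLOC]; mark free, coalesce with adjacent free neighbors -> [0-7 ALLOC][8-14 ALLOC][15-18 ALLOC][19-38 FREE]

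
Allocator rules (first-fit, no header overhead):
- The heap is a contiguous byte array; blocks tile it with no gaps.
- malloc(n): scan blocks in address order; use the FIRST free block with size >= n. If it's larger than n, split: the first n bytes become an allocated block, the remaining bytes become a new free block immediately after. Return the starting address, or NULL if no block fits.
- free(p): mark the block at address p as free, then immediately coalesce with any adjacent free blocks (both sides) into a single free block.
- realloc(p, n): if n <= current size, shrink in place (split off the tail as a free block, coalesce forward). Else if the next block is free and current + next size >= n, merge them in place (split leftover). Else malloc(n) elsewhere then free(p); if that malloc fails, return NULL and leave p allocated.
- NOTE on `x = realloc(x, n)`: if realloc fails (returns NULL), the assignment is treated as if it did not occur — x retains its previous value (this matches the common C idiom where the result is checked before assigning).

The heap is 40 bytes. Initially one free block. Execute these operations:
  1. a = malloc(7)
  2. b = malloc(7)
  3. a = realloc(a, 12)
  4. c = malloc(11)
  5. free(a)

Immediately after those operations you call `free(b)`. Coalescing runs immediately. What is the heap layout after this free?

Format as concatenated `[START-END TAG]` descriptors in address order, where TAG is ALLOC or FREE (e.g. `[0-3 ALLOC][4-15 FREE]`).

Op 1: a = malloc(7) -> a = 0; heap: [0-6 ALLOC][7-39 FREE]
Op 2: b = malloc(7) -> b = 7; heap: [0-6 ALLOC][7-13 ALLOC][14-39 FREE]
Op 3: a = realloc(a, 12) -> a = 14; heap: [0-6 FREE][7-13 ALLOC][14-25 ALLOC][26-39 FREE]
Op 4: c = malloc(11) -> c = 26; heap: [0-6 FREE][7-13 ALLOC][14-25 ALLOC][26-36 ALLOC][37-39 FREE]
Op 5: free(a) -> (freed a); heap: [0-6 FREE][7-13 ALLOC][14-25 FREE][26-36 ALLOC][37-39 FREE]
free(b): b = 7 -> block [7-13 ALLOC]; mark free, coalesce with adjacent free neighbors -> [0-25 FREE][26-36 ALLOC][37-39 FREE]

Answer: [0-25 FREE][26-36 ALLOC][37-39 FREE]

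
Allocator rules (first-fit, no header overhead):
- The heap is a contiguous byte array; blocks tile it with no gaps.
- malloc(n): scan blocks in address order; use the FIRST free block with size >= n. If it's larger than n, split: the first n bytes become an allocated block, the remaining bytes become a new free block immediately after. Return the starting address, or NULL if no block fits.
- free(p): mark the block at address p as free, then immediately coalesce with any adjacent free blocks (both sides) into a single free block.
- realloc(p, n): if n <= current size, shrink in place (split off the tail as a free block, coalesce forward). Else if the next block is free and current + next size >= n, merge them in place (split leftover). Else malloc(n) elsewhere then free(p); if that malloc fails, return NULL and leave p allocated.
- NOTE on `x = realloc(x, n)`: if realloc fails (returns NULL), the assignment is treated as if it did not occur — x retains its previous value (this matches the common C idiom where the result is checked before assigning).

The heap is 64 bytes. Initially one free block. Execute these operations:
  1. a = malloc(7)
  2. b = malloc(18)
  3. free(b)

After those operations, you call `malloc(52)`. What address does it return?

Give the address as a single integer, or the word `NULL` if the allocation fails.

Op 1: a = malloc(7) -> a = 0; heap: [0-6 ALLOC][7-63 FREE]
Op 2: b = malloc(18) -> b = 7; heap: [0-6 ALLOC][7-24 ALLOC][25-63 FREE]
Op 3: free(b) -> (freed b); heap: [0-6 ALLOC][7-63 FREE]
malloc(52): first-fit scan over [0-6 ALLOC][7-63 FREE] -> 7

Answer: 7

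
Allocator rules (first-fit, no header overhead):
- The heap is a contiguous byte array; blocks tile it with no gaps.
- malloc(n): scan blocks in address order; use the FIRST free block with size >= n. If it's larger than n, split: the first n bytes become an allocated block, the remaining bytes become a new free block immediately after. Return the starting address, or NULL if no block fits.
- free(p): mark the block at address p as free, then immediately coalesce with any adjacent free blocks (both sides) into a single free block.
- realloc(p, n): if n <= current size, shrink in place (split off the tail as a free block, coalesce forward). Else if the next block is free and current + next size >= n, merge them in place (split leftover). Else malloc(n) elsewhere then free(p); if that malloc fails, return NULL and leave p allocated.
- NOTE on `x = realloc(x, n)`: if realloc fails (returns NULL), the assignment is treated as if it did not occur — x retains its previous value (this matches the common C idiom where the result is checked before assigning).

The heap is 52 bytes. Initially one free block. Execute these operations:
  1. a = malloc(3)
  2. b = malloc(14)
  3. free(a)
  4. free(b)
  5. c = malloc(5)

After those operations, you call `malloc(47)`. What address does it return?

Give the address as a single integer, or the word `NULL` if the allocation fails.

Answer: 5

Derivation:
Op 1: a = malloc(3) -> a = 0; heap: [0-2 ALLOC][3-51 FREE]
Op 2: b = malloc(14) -> b = 3; heap: [0-2 ALLOC][3-16 ALLOC][17-51 FREE]
Op 3: free(a) -> (freed a); heap: [0-2 FREE][3-16 ALLOC][17-51 FREE]
Op 4: free(b) -> (freed b); heap: [0-51 FREE]
Op 5: c = malloc(5) -> c = 0; heap: [0-4 ALLOC][5-51 FREE]
malloc(47): first-fit scan over [0-4 ALLOC][5-51 FREE] -> 5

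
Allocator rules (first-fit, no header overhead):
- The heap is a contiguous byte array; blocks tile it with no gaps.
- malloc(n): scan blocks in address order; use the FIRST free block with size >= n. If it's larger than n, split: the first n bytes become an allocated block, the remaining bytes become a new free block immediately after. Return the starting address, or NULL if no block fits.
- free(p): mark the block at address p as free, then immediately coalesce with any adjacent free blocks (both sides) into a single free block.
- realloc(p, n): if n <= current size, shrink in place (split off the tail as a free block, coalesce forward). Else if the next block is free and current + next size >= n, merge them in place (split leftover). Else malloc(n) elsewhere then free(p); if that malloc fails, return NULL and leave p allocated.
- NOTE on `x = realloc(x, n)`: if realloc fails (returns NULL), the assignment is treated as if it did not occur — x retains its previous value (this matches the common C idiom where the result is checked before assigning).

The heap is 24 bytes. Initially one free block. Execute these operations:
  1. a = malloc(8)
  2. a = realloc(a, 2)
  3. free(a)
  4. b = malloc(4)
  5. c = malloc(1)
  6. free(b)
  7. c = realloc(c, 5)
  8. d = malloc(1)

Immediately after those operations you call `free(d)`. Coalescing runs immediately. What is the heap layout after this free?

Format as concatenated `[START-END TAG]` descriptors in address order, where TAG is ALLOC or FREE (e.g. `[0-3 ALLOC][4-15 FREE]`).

Op 1: a = malloc(8) -> a = 0; heap: [0-7 ALLOC][8-23 FREE]
Op 2: a = realloc(a, 2) -> a = 0; heap: [0-1 ALLOC][2-23 FREE]
Op 3: free(a) -> (freed a); heap: [0-23 FREE]
Op 4: b = malloc(4) -> b = 0; heap: [0-3 ALLOC][4-23 FREE]
Op 5: c = malloc(1) -> c = 4; heap: [0-3 ALLOC][4-4 ALLOC][5-23 FREE]
Op 6: free(b) -> (freed b); heap: [0-3 FREE][4-4 ALLOC][5-23 FREE]
Op 7: c = realloc(c, 5) -> c = 4; heap: [0-3 FREE][4-8 ALLOC][9-23 FREE]
Op 8: d = malloc(1) -> d = 0; heap: [0-0 ALLOC][1-3 FREE][4-8 ALLOC][9-23 FREE]
free(d): d = 0 -> block [0-0 ALLOC]; mark free, coalesce with adjacent free neighbors -> [0-3 FREE][4-8 ALLOC][9-23 FREE]

Answer: [0-3 FREE][4-8 ALLOC][9-23 FREE]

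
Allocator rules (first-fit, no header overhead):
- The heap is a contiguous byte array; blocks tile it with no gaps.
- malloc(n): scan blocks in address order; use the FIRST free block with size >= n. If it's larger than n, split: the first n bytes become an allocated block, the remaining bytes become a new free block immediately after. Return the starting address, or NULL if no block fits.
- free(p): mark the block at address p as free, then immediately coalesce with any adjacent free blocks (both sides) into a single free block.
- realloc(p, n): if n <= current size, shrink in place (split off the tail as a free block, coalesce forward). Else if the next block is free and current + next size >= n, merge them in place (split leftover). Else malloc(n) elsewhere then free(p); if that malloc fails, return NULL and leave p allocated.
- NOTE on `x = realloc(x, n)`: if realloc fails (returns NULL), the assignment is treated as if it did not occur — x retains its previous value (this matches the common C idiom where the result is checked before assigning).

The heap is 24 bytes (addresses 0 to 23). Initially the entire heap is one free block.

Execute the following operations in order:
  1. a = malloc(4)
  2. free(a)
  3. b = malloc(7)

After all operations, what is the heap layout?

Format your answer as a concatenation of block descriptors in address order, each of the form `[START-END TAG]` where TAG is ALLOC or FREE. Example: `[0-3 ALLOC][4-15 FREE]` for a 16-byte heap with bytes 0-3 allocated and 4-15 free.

Op 1: a = malloc(4) -> a = 0; heap: [0-3 ALLOC][4-23 FREE]
Op 2: free(a) -> (freed a); heap: [0-23 FREE]
Op 3: b = malloc(7) -> b = 0; heap: [0-6 ALLOC][7-23 FREE]

Answer: [0-6 ALLOC][7-23 FREE]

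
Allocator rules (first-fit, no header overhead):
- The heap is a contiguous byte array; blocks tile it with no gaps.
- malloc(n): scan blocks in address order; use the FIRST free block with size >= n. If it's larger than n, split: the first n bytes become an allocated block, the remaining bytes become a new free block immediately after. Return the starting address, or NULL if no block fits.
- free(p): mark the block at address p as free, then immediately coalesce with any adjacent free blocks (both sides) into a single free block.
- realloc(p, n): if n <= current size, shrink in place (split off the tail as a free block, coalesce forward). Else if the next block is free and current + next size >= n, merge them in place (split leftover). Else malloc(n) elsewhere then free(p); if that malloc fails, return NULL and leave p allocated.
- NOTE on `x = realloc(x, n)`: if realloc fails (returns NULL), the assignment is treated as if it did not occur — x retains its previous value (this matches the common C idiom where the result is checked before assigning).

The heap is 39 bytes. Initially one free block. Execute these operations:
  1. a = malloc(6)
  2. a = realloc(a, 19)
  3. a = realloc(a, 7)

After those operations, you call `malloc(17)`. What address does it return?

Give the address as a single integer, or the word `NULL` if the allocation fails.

Answer: 7

Derivation:
Op 1: a = malloc(6) -> a = 0; heap: [0-5 ALLOC][6-38 FREE]
Op 2: a = realloc(a, 19) -> a = 0; heap: [0-18 ALLOC][19-38 FREE]
Op 3: a = realloc(a, 7) -> a = 0; heap: [0-6 ALLOC][7-38 FREE]
malloc(17): first-fit scan over [0-6 ALLOC][7-38 FREE] -> 7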